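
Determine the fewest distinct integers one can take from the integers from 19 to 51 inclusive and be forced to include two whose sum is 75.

20

Group the elements by complementary pair {x, 75−x}: {24,51}, {25,50}, {26,49}, …, giving 14 two-element pairs and 5 integers whose partner 75−x falls outside [19,51].
By the pigeonhole principle, treating each of those 19 groups as a pigeonhole, one can pick one integer per group — 19 integers — with no two summing to 75.
The 20th integer lands in an occupied pair, forcing a sum of 75.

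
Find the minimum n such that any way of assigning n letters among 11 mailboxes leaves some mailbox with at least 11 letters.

111

With 110 letters one could put exactly 10 in each of the 11 mailboxes, and no mailbox would reach 11.
By the pigeonhole principle, one more letter must land in a mailbox that already has 10, giving it 11.
So 11 × 10 + 1 = 111 letters are required.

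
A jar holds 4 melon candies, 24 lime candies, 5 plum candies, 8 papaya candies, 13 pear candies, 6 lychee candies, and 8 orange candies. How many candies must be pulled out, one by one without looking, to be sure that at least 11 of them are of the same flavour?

By the pigeonhole principle, the 7 flavours are the holes; the candies drawn are the pigeons.
To avoid 11 of any one flavour, the worst case takes at most 10 of each flavour, or every candy of a flavour that has fewer than 10.
That gives 4 + 10 + 5 + 8 + 10 + 6 + 8 = 51 candies with no flavour reaching 11.
The next candy forces some flavour to 11, so 51 + 1 = 52.

52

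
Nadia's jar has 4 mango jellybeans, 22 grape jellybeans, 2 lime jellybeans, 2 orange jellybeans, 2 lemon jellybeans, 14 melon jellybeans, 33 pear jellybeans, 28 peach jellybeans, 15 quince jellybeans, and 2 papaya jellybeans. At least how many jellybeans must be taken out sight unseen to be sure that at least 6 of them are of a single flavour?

38

By the pigeonhole principle, put each drawn jellybean into a box by flavour. The largest draw with every box below 6 takes min(count, 5) from each flavour; flavours with fewer than 5 contribute all they have.
Σ min(cᵢ, 5) = 4 + 5 + 2 + 2 + 2 + 5 + 5 + 5 + 5 + 2 = 37.
Draw number 37 + 1 = 38 must push one box to 6.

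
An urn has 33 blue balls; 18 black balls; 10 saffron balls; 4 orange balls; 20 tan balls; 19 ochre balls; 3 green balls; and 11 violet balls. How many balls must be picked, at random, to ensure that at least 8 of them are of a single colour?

An adversary could hand out at most 7 balls per colour (orange, green run out sooner): 7 + 7 + 7 + 4 + 7 + 7 + 3 + 7 = 49 balls and still no colour has 8.
One more ball lands in a colour already at 7, so 50 draws are enough and 49 are not.

50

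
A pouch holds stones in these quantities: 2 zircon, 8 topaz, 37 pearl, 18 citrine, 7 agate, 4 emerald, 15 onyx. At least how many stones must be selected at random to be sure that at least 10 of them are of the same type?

By the pigeonhole principle, put each drawn stone into a box by type. The largest draw with every box below 10 takes min(count, 9) from each type; types with fewer than 9 contribute all they have.
Σ min(cᵢ, 9) = 2 + 8 + 9 + 9 + 7 + 4 + 9 = 48.
Draw number 48 + 1 = 49 must push one box to 10.

49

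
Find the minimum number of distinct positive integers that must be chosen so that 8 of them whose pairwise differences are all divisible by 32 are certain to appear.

225

Integers whose pairwise differences are multiples of 32 are exactly those sharing a remainder mod 32. By the pigeonhole principle, the 32 residue classes mod 32 are the pigeonholes.
With 224 integers one could put 7 in each residue class and have no class reach 8.
The 225th integer pushes some class to 8, so 32·7 + 1 = 225.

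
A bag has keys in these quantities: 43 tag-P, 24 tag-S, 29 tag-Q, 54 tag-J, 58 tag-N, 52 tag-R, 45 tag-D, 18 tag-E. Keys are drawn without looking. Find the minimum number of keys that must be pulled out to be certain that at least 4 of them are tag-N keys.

269

In the worst case for collecting tag-N keys, every non-tag-N key comes out first.
There are 43 + 24 + 29 + 54 + 52 + 45 + 18 = 265 non-tag-N keys altogether.
After those, each further key must be tag-N, so 265 + 4 = 269 draws guarantee 4 tag-N keys.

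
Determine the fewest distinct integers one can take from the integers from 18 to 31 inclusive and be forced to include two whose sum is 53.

10

A set avoiding the sum 53 can contain at most one of each pair {x, 53−x}, plus the 4 elements whose complement lies outside the range.
The integers 18, …, 26 (9 of them) are such a set: any two sum to at least 18+19 = 37 and at most 25+26 = 51 < 53.
Any 10th integer completes one of the 5 pairs, so 10 choices force a sum of 53.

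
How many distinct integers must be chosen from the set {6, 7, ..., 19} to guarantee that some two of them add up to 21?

Group the elements by complementary pair {x, 21−x}: {6,15}, {7,14}, {8,13}, …, giving 5 two-element pairs and 4 integers whose partner 21−x falls outside [6,19].
Treating each of those 9 groups as a pigeonhole, one can pick one integer per group — 9 integers — with no two summing to 21.
The 10th integer lands in an occupied pair, forcing a sum of 21.

10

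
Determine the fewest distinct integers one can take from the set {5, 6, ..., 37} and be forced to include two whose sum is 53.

23

Group the elements by complementary pair {x, 53−x}: {16,37}, {17,36}, {18,35}, …, giving 11 two-element pairs and 11 integers whose partner 53−x falls outside [5,37].
Treating each of those 22 groups as a pigeonhole, one can pick one integer per group — 22 integers — with no two summing to 53.
The 23rd integer lands in an occupied pair, forcing a sum of 53.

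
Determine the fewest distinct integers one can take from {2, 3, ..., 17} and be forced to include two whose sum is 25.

Two chosen integers sum to 25 exactly when both halves of some pair {x, 25−x} with 8 ≤ x ≤ 25−x ≤ 17 are chosen — 5 such pairs.
The remaining 6 elements (those with no distinct partner in range) can never complete a 25-sum, so the worst case takes all of them and one from each pair: 6 + 5 = 11.
By the pigeonhole principle, the 12th integer has to be the second member of some pair, so 11 + 1 = 12.

12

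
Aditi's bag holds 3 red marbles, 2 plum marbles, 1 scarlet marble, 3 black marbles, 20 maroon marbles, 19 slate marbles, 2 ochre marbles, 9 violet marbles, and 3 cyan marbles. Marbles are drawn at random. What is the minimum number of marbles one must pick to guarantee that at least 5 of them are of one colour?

An adversary could hand out at most 4 marbles per colour (6 colours run out sooner): 3 + 2 + 1 + 3 + 4 + 4 + 2 + 4 + 3 = 26 marbles and still no colour has 5.
Pigeonhole: one more marble lands in a colour already at 4, so 27 draws are enough and 26 are not.

27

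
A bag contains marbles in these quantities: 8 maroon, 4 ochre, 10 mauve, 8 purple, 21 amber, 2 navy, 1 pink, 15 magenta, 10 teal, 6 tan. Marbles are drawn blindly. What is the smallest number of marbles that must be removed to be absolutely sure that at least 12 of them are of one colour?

An adversary could hand out at most 11 marbles per colour (8 colours run out sooner): 8 + 4 + 10 + 8 + 11 + 2 + 1 + 11 + 10 + 6 = 71 marbles and still no colour has 12.
By pigeonhole, one more marble lands in a colour already at 11, so 72 draws are enough and 71 are not.

72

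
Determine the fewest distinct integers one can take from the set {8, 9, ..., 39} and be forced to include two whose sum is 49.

18

Two chosen integers sum to 49 exactly when both halves of some pair {x, 49−x} with 10 ≤ x ≤ 49−x ≤ 39 are chosen — 15 such pairs.
The remaining 2 elements (those with no distinct partner in range) can never complete a 49-sum, so the worst case takes all of them and one from each pair: 2 + 15 = 17.
By pigeonhole, the 18th integer has to be the second member of some pair, so 17 + 1 = 18.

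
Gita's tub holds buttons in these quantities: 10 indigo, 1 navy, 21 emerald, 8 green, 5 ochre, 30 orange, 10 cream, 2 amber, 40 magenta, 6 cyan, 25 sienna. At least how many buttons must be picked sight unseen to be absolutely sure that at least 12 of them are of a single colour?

87

An adversary could hand out at most 11 buttons per colour (7 colours run out sooner): 10 + 1 + 11 + 8 + 5 + 11 + 10 + 2 + 11 + 6 + 11 = 86 buttons and still no colour has 12.
By the pigeonhole principle, one more button lands in a colour already at 11, so 87 draws are enough and 86 are not.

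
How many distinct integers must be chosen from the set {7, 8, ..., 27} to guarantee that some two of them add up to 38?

A set avoiding the sum 38 can contain at most one of each pair {x, 38−x}, plus the 5 elements whose complement lies outside the range or equal to its own complement.
The integers 7, …, 19 (13 of them) are such a set: any two sum to at least 7+8 = 15 and at most 18+19 = 37 < 38.
Any 14th integer completes one of the 8 pairs, so 14 choices force a sum of 38.

14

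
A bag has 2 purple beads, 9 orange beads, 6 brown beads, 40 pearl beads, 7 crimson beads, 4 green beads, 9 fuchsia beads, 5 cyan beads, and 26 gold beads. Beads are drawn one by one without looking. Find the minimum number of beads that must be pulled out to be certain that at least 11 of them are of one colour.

An adversary could hand out at most 10 beads per colour (7 colours run out sooner): 2 + 9 + 6 + 10 + 7 + 4 + 9 + 5 + 10 = 62 beads and still no colour has 11.
One more bead lands in a colour already at 10, so 63 draws are enough and 62 are not.

63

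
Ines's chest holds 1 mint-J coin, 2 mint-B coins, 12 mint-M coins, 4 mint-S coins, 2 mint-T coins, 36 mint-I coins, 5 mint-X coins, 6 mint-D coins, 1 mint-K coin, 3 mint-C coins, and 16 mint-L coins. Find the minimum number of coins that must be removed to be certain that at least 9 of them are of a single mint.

49

Put each drawn coin into a box by mint. The largest draw with every box below 9 takes min(count, 8) from each mint; mints with fewer than 8 contribute all they have.
Σ min(cᵢ, 8) = 1 + 2 + 8 + 4 + 2 + 8 + 5 + 6 + 1 + 3 + 8 = 48.
Draw number 48 + 1 = 49 must push one box to 9.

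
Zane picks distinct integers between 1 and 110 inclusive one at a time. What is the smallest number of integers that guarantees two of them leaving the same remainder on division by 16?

Pigeonhole: the 16 residue classes mod 16 are the pigeonholes.
With 16 integers one could put 1 in each residue class and have no class reach 2.
The 17th integer pushes some class to 2, so 16·1 + 1 = 17.

17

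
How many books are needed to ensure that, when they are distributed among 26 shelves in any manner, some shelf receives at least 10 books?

235

With 234 books one could put exactly 9 in each of the 26 shelves, and no shelf would reach 10.
One more book must land in a shelf that already has 9, giving it 10.
So 26 × 9 + 1 = 235 books are required.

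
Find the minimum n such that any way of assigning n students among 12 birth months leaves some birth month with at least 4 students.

37

With 36 students one could put exactly 3 in each of the 12 birth months, and no birth month would reach 4.
One more student must land in a birth month that already has 3, giving it 4.
So 12 × 3 + 1 = 37 students are required.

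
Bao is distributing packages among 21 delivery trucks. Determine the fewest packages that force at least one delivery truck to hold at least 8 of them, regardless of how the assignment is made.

With 147 packages one could put exactly 7 in each of the 21 delivery trucks, and no delivery truck would reach 8.
By the pigeonhole principle, one more package must land in a delivery truck that already has 7, giving it 8.
So 21 × 7 + 1 = 148 packages are required.

148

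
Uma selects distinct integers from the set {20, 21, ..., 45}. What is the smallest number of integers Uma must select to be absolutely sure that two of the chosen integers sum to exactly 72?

18

Group the elements by complementary pair {x, 72−x}: {27,45}, {28,44}, {29,43}, …, giving 9 two-element pairs; the single value 36 (it cannot pair with itself since the integers are distinct); and 7 integers whose partner 72−x falls outside [20,45].
Treating each of those 17 groups as a pigeonhole, one can pick one integer per group — 17 integers — with no two summing to 72.
The 18th integer lands in an occupied pair, forcing a sum of 72.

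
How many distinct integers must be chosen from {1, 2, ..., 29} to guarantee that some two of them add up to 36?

Group the elements by complementary pair {x, 36−x}: {7,29}, {8,28}, {9,27}, …, giving 11 two-element pairs, the single value 18 (it cannot pair with itself since the integers are distinct), and 6 integers whose partner 36−x falls outside [1,29].
Pigeonhole: treating each of those 18 groups as a pigeonhole, one can pick one integer per group — 18 integers — with no two summing to 36.
The 19th integer lands in an occupied pair, forcing a sum of 36.

19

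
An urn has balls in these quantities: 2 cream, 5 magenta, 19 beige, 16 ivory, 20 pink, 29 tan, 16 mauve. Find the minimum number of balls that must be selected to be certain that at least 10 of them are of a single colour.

The 7 colours are the holes; the balls drawn are the pigeons.
To avoid 10 of any one colour, the worst case takes at most 9 of each colour, or every ball of a colour that has fewer than 9.
That gives 2 + 5 + 9 + 9 + 9 + 9 + 9 = 52 balls with no colour reaching 10.
The next ball forces some colour to 10, so 52 + 1 = 53.

53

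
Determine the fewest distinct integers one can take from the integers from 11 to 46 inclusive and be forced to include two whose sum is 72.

Two chosen integers sum to 72 exactly when both halves of some pair {x, 72−x} with 26 ≤ x ≤ 72−x ≤ 46 are chosen — 10 such pairs.
The remaining 16 elements (those with no distinct partner in range) can never complete a 72-sum, so the worst case takes all of them and one from each pair: 16 + 10 = 26.
The 27th integer has to be the second member of some pair, so 26 + 1 = 27.

27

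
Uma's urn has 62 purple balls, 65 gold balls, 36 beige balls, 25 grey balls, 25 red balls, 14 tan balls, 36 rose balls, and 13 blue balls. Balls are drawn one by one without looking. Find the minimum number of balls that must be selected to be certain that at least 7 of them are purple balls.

221

In the worst case for collecting purple balls, every non-purple ball comes out first.
There are 65 + 36 + 25 + 25 + 14 + 36 + 13 = 214 non-purple balls altogether.
After those, each further ball must be purple, so 214 + 7 = 221 draws guarantee 7 purple balls.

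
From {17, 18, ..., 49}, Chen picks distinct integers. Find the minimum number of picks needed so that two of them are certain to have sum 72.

21

A set avoiding the sum 72 can contain at most one of each pair {x, 72−x}, plus the 7 elements whose complement lies outside the range or equal to its own complement.
The integers 17, …, 36 (20 of them) are such a set: any two sum to at least 17+18 = 35 and at most 35+36 = 71 < 72.
By pigeonhole, any 21st integer completes one of the 13 pairs, so 21 choices force a sum of 72.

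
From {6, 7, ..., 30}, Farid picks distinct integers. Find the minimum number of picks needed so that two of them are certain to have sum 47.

19

Two chosen integers sum to 47 exactly when both halves of some pair {x, 47−x} with 17 ≤ x ≤ 47−x ≤ 30 are chosen — 7 such pairs.
The remaining 11 elements (those with no distinct partner in range) can never complete a 47-sum, so the worst case takes all of them and one from each pair: 11 + 7 = 18.
Pigeonhole: the 19th integer has to be the second member of some pair, so 18 + 1 = 19.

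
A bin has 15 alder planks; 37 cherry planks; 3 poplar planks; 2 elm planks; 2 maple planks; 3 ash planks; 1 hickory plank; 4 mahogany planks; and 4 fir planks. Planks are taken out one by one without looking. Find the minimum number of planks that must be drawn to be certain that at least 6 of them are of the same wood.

30

Put each drawn plank into a box by wood. The largest draw with every box below 6 takes min(count, 5) from each wood; woods with fewer than 5 contribute all they have.
Σ min(cᵢ, 5) = 5 + 5 + 3 + 2 + 2 + 3 + 1 + 4 + 4 = 29.
Draw number 29 + 1 = 30 must push one box to 6.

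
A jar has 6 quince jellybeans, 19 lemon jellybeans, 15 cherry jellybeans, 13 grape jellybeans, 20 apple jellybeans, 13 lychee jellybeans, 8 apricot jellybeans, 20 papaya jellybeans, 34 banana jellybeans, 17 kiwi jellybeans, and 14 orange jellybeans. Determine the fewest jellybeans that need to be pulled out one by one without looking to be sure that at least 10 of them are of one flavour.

Put each drawn jellybean into a box by flavour. The largest draw with every box below 10 takes min(count, 9) from each flavour; flavours with fewer than 9 contribute all they have.
Σ min(cᵢ, 9) = 6 + 9 + 9 + 9 + 9 + 9 + 8 + 9 + 9 + 9 + 9 = 95.
Draw number 95 + 1 = 96 must push one box to 10.

96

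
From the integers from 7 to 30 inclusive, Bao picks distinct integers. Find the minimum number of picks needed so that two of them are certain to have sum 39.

A set avoiding the sum 39 can contain at most one of each pair {x, 39−x}, plus the 2 elements whose complement lies outside the range.
The integers 7, …, 19 (13 of them) are such a set: any two sum to at least 7+8 = 15 and at most 18+19 = 37 < 39.
Any 14th integer completes one of the 11 pairs, so 14 choices force a sum of 39.

14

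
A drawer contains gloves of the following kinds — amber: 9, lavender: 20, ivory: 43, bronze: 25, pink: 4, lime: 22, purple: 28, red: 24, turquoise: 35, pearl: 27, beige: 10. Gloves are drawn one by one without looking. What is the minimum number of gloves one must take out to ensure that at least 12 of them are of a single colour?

112

An adversary could hand out at most 11 gloves per colour (amber, pink, beige run out sooner): 9 + 11 + 11 + 11 + 4 + 11 + 11 + 11 + 11 + 11 + 10 = 111 gloves and still no colour has 12.
Pigeonhole: one more glove lands in a colour already at 11, so 112 draws are enough and 111 are not.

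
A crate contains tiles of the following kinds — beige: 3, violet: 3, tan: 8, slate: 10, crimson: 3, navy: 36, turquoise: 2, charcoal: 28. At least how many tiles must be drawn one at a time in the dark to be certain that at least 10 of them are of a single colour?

An adversary could hand out at most 9 tiles per colour (5 colours run out sooner): 3 + 3 + 8 + 9 + 3 + 9 + 2 + 9 = 46 tiles and still no colour has 10.
One more tile lands in a colour already at 9, so 47 draws are enough and 46 are not.

47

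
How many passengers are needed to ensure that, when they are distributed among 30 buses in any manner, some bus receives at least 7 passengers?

With 180 passengers one could put exactly 6 in each of the 30 buses, and no bus would reach 7.
Pigeonhole: one more passenger must land in a bus that already has 6, giving it 7.
So 30 × 6 + 1 = 181 passengers are required.

181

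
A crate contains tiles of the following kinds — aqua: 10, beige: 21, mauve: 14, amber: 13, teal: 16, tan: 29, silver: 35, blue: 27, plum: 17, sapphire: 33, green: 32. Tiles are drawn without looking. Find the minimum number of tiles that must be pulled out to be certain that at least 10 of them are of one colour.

By the pigeonhole principle, put each drawn tile into a box by colour. The largest draw with every box below 10 takes min(count, 9) from each colour.
Σ min(cᵢ, 9) = 9 + 9 + 9 + 9 + 9 + 9 + 9 + 9 + 9 + 9 + 9 = 99.
Draw number 99 + 1 = 100 must push one box to 10.

100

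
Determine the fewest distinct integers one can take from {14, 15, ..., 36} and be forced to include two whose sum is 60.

Two chosen integers sum to 60 exactly when both halves of some pair {x, 60−x} with 24 ≤ x ≤ 60−x ≤ 36 are chosen — 6 such pairs.
The remaining 11 elements (those with no distinct partner in range) can never complete a 60-sum, so the worst case takes all of them and one from each pair: 11 + 6 = 17.
By pigeonhole, the 18th integer has to be the second member of some pair, so 17 + 1 = 18.

18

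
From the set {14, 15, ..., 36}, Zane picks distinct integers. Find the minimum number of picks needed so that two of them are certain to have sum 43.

16

Two chosen integers sum to 43 exactly when both halves of some pair {x, 43−x} with 14 ≤ x ≤ 43−x ≤ 29 are chosen — 8 such pairs.
The remaining 7 elements (those with no distinct partner in range) can never complete a 43-sum, so the worst case takes all of them and one from each pair: 7 + 8 = 15.
Pigeonhole: the 16th integer has to be the second member of some pair, so 15 + 1 = 16.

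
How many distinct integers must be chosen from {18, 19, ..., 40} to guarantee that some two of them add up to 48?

Group the elements by complementary pair {x, 48−x}: {18,30}, {19,29}, {20,28}, …, giving 6 two-element pairs, the single value 24 (it cannot pair with itself since the integers are distinct), and 10 integers whose partner 48−x falls outside [18,40].
Treating each of those 17 groups as a pigeonhole, one can pick one integer per group — 17 integers — with no two summing to 48.
The 18th integer lands in an occupied pair, forcing a sum of 48.

18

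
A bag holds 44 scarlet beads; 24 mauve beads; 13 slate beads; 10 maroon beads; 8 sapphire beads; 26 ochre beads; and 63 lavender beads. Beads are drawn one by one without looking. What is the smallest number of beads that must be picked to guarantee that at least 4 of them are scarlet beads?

148

In the worst case for collecting scarlet beads, every non-scarlet bead comes out first.
There are 24 + 13 + 10 + 8 + 26 + 63 = 144 non-scarlet beads altogether.
After those, each further bead must be scarlet, so 144 + 4 = 148 draws guarantee 4 scarlet beads.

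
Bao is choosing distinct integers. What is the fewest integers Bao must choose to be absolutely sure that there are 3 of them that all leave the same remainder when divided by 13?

27

By the pigeonhole principle, the 13 residue classes mod 13 are the pigeonholes.
With 26 integers one could put 2 in each residue class and have no class reach 3.
The 27th integer pushes some class to 3, so 13·2 + 1 = 27.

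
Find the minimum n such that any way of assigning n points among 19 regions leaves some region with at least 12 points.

210

With 209 points one could put exactly 11 in each of the 19 regions, and no region would reach 12.
By the pigeonhole principle, one more point must land in a region that already has 11, giving it 12.
So 19 × 11 + 1 = 210 points are required.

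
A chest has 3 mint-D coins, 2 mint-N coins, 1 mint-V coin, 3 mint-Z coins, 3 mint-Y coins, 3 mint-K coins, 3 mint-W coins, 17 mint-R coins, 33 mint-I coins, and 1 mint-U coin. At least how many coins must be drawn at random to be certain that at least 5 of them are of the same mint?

An adversary could hand out at most 4 coins per mint (8 mints run out sooner): 3 + 2 + 1 + 3 + 3 + 3 + 3 + 4 + 4 + 1 = 27 coins and still no mint has 5.
By the pigeonhole principle, one more coin lands in a mint already at 4, so 28 draws are enough and 27 are not.

28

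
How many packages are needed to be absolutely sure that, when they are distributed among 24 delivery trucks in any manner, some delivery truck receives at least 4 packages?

73

With 72 packages one could put exactly 3 in each of the 24 delivery trucks, and no delivery truck would reach 4.
One more package must land in a delivery truck that already has 3, giving it 4.
So 24 × 3 + 1 = 73 packages are required.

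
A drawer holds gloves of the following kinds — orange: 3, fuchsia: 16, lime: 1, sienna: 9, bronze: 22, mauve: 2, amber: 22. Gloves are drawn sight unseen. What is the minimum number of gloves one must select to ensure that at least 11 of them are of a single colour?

Put each drawn glove into a box by colour. The largest draw with every box below 11 takes min(count, 10) from each colour; colours with fewer than 10 contribute all they have.
Σ min(cᵢ, 10) = 3 + 10 + 1 + 9 + 10 + 2 + 10 = 45.
Draw number 45 + 1 = 46 must push one box to 11.

46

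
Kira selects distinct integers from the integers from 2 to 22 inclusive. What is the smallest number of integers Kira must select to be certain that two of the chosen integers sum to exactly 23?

12

Two chosen integers sum to 23 exactly when both halves of some pair {x, 23−x} with 2 ≤ x ≤ 23−x ≤ 21 are chosen — 10 such pairs.
The remaining 1 element (those with no distinct partner in range) can never complete a 23-sum, so the worst case takes all of them and one from each pair: 1 + 10 = 11.
Pigeonhole: the 12th integer has to be the second member of some pair, so 11 + 1 = 12.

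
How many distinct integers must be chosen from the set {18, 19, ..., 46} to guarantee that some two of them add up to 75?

A set avoiding the sum 75 can contain at most one of each pair {x, 75−x}, plus the 11 elements whose complement lies outside the range.
The integers 18, …, 37 (20 of them) are such a set: any two sum to at least 18+19 = 37 and at most 36+37 = 73 < 75.
Pigeonhole: any 21st integer completes one of the 9 pairs, so 21 choices force a sum of 75.

21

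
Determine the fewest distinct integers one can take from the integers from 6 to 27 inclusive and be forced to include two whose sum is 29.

A set avoiding the sum 29 can contain at most one of each pair {x, 29−x}, plus the 4 elements whose complement lies outside the range.
The integers 15, …, 27 (13 of them) are such a set: any two sum to at least 15+16 = 31 > 29.
Any 14th integer completes one of the 9 pairs, so 14 choices force a sum of 29.

14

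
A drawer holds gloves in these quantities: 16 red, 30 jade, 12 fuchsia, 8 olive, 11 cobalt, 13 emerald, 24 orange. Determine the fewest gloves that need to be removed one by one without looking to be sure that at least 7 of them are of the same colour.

43

Pigeonhole: the 7 colours are the holes; the gloves drawn are the pigeons.
To avoid 7 of any one colour, the worst case takes at most 6 of each colour.
That gives 6 + 6 + 6 + 6 + 6 + 6 + 6 = 42 gloves with no colour reaching 7.
The next glove forces some colour to 7, so 42 + 1 = 43.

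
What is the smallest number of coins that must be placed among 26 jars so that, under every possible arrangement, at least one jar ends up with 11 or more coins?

261

With 260 coins one could put exactly 10 in each of the 26 jars, and no jar would reach 11.
One more coin must land in a jar that already has 10, giving it 11.
So 26 × 10 + 1 = 261 coins are required.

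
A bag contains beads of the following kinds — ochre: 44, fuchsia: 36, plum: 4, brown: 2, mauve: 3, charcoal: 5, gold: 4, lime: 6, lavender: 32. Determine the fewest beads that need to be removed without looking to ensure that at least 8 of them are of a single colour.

By pigeonhole, put each drawn bead into a box by colour. The largest draw with every box below 8 takes min(count, 7) from each colour; colours with fewer than 7 contribute all they have.
Σ min(cᵢ, 7) = 7 + 7 + 4 + 2 + 3 + 5 + 4 + 6 + 7 = 45.
Draw number 45 + 1 = 46 must push one box to 8.

46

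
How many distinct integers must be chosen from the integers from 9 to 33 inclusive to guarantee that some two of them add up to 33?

18

Two chosen integers sum to 33 exactly when both halves of some pair {x, 33−x} with 9 ≤ x ≤ 33−x ≤ 24 are chosen — 8 such pairs.
The remaining 9 elements (those with no distinct partner in range) can never complete a 33-sum, so the worst case takes all of them and one from each pair: 9 + 8 = 17.
The 18th integer has to be the second member of some pair, so 17 + 1 = 18.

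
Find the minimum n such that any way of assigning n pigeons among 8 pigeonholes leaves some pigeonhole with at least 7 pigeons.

49

With 48 pigeons one could put exactly 6 in each of the 8 pigeonholes, and no pigeonhole would reach 7.
One more pigeon must land in a pigeonhole that already has 6, giving it 7.
So 8 × 6 + 1 = 49 pigeons are required.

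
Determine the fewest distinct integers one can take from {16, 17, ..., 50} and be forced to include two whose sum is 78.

Group the elements by complementary pair {x, 78−x}: {28,50}, {29,49}, {30,48}, …, giving 11 two-element pairs; the single value 39 (it cannot pair with itself since the integers are distinct); and 12 integers whose partner 78−x falls outside [16,50].
Treating each of those 24 groups as a pigeonhole, one can pick one integer per group — 24 integers — with no two summing to 78.
The 25th integer lands in an occupied pair, forcing a sum of 78.

25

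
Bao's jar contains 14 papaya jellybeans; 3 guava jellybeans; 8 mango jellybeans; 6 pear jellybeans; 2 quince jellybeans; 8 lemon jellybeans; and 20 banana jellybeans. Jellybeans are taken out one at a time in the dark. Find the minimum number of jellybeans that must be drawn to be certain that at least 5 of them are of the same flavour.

26

The 7 flavours are the holes; the jellybeans drawn are the pigeons.
To avoid 5 of any one flavour, the worst case takes at most 4 of each flavour, or every jellybean of a flavour that has fewer than 4.
That gives 4 + 3 + 4 + 4 + 2 + 4 + 4 = 25 jellybeans with no flavour reaching 5.
The next jellybean forces some flavour to 5, so 25 + 1 = 26.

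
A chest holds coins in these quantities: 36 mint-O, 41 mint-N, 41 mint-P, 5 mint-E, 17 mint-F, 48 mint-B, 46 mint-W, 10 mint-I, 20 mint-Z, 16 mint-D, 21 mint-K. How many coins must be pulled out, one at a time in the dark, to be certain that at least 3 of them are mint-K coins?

In the worst case for collecting mint-K coins, every non-mint-K coin comes out first.
There are 36 + 41 + 41 + 5 + 17 + 48 + 46 + 10 + 20 + 16 = 280 non-mint-K coins altogether.
After those, each further coin must be mint-K, so 280 + 3 = 283 draws guarantee 3 mint-K coins.

283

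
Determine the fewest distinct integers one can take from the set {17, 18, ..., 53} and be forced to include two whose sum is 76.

Two chosen integers sum to 76 exactly when both halves of some pair {x, 76−x} with 23 ≤ x ≤ 76−x ≤ 53 are chosen — 15 such pairs.
The remaining 7 elements (those with no distinct partner in range) can never complete a 76-sum, so the worst case takes all of them and one from each pair: 7 + 15 = 22.
By the pigeonhole principle, the 23rd integer has to be the second member of some pair, so 22 + 1 = 23.

23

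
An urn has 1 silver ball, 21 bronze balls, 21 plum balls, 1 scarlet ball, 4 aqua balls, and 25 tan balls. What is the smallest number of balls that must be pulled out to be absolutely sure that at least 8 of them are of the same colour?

Pigeonhole: the 6 colours are the holes; the balls drawn are the pigeons.
To avoid 8 of any one colour, the worst case takes at most 7 of each colour, or every ball of a colour that has fewer than 7.
That gives 1 + 7 + 7 + 1 + 4 + 7 = 27 balls with no colour reaching 8.
The next ball forces some colour to 8, so 27 + 1 = 28.

28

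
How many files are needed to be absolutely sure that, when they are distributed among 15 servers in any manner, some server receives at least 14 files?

With 195 files one could put exactly 13 in each of the 15 servers, and no server would reach 14.
One more file must land in a server that already has 13, giving it 14.
So 15 × 13 + 1 = 196 files are required.

196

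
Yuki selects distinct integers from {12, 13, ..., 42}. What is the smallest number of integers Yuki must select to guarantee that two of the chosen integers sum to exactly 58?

A set avoiding the sum 58 can contain at most one of each pair {x, 58−x}, plus the 5 elements whose complement lies outside the range or equal to its own complement.
The integers 12, …, 29 (18 of them) are such a set: any two sum to at least 12+13 = 25 and at most 28+29 = 57 < 58.
By pigeonhole, any 19th integer completes one of the 13 pairs, so 19 choices force a sum of 58.

19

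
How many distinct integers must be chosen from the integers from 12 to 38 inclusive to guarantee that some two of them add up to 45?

Two chosen integers sum to 45 exactly when both halves of some pair {x, 45−x} with 12 ≤ x ≤ 45−x ≤ 33 are chosen — 11 such pairs.
The remaining 5 elements (those with no distinct partner in range) can never complete a 45-sum, so the worst case takes all of them and one from each pair: 5 + 11 = 16.
The 17th integer has to be the second member of some pair, so 16 + 1 = 17.

17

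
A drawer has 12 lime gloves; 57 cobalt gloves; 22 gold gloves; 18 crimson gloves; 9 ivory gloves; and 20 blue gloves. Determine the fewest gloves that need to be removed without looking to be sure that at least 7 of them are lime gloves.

133

In the worst case for collecting lime gloves, every non-lime glove comes out first.
There are 57 + 22 + 18 + 9 + 20 = 126 non-lime gloves altogether.
After those, each further glove must be lime, so 126 + 7 = 133 draws guarantee 7 lime gloves.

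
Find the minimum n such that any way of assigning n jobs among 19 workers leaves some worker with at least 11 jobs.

With 190 jobs one could put exactly 10 in each of the 19 workers, and no worker would reach 11.
One more job must land in a worker that already has 10, giving it 11.
So 19 × 10 + 1 = 191 jobs are required.

191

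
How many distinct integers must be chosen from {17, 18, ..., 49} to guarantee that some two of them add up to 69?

19

Group the elements by complementary pair {x, 69−x}: {20,49}, {21,48}, {22,47}, …, giving 15 two-element pairs and 3 integers whose partner 69−x falls outside [17,49].
By the pigeonhole principle, treating each of those 18 groups as a pigeonhole, one can pick one integer per group — 18 integers — with no two summing to 69.
The 19th integer lands in an occupied pair, forcing a sum of 69.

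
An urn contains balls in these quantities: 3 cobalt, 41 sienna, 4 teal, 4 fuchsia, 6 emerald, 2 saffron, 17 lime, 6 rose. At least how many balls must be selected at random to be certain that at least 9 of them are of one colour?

42

By pigeonhole, put each drawn ball into a box by colour. The largest draw with every box below 9 takes min(count, 8) from each colour; colours with fewer than 8 contribute all they have.
Σ min(cᵢ, 8) = 3 + 8 + 4 + 4 + 6 + 2 + 8 + 6 = 41.
Draw number 41 + 1 = 42 must push one box to 9.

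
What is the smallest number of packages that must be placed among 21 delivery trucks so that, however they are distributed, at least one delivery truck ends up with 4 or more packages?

64

With 63 packages one could put exactly 3 in each of the 21 delivery trucks, and no delivery truck would reach 4.
By the pigeonhole principle, one more package must land in a delivery truck that already has 3, giving it 4.
So 21 × 3 + 1 = 64 packages are required.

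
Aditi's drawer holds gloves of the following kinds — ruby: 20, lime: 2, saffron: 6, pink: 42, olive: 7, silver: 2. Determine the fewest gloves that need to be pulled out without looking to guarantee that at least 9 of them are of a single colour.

34

Put each drawn glove into a box by colour. The largest draw with every box below 9 takes min(count, 8) from each colour; colours with fewer than 8 contribute all they have.
Σ min(cᵢ, 8) = 8 + 2 + 6 + 8 + 7 + 2 = 33.
Draw number 33 + 1 = 34 must push one box to 9.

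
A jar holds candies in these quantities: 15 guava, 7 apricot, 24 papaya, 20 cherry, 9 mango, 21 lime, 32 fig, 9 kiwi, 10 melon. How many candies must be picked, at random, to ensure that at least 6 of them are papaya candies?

In the worst case for collecting papaya candies, every non-papaya candy comes out first.
There are 15 + 7 + 20 + 9 + 21 + 32 + 9 + 10 = 123 non-papaya candies altogether.
After those, each further candy must be papaya, so 123 + 6 = 129 draws guarantee 6 papaya candies.

129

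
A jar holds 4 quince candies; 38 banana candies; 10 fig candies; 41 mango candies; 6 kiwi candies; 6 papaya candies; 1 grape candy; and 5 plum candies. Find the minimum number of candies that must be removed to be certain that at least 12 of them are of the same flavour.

55

An adversary could hand out at most 11 candies per flavour (6 flavours run out sooner): 4 + 11 + 10 + 11 + 6 + 6 + 1 + 5 = 54 candies and still no flavour has 12.
One more candy lands in a flavour already at 11, so 55 draws are enough and 54 are not.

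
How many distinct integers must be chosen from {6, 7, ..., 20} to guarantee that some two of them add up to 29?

10

A set avoiding the sum 29 can contain at most one of each pair {x, 29−x}, plus the 3 elements whose complement lies outside the range.
The integers 6, …, 14 (9 of them) are such a set: any two sum to at least 6+7 = 13 and at most 13+14 = 27 < 29.
By pigeonhole, any 10th integer completes one of the 6 pairs, so 10 choices force a sum of 29.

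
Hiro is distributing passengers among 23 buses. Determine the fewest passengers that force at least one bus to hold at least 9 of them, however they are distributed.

185

With 184 passengers one could put exactly 8 in each of the 23 buses, and no bus would reach 9.
One more passenger must land in a bus that already has 8, giving it 9.
So 23 × 8 + 1 = 185 passengers are required.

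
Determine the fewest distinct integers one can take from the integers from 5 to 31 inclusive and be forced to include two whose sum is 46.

20

Group the elements by complementary pair {x, 46−x}: {15,31}, {16,30}, {17,29}, …, giving 8 two-element pairs, the single value 23 (it cannot pair with itself since the integers are distinct), and 10 integers whose partner 46−x falls outside [5,31].
Treating each of those 19 groups as a pigeonhole, one can pick one integer per group — 19 integers — with no two summing to 46.
The 20th integer lands in an occupied pair, forcing a sum of 46.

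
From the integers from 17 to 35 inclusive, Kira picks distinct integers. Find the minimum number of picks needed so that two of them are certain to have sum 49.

Two chosen integers sum to 49 exactly when both halves of some pair {x, 49−x} with 17 ≤ x ≤ 49−x ≤ 32 are chosen — 8 such pairs.
The remaining 3 elements (those with no distinct partner in range) can never complete a 49-sum, so the worst case takes all of them and one from each pair: 3 + 8 = 11.
By pigeonhole, the 12th integer has to be the second member of some pair, so 11 + 1 = 12.

12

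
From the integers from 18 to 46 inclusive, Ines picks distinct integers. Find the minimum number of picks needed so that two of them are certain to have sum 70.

Two chosen integers sum to 70 exactly when both halves of some pair {x, 70−x} with 24 ≤ x ≤ 70−x ≤ 46 are chosen — 11 such pairs.
The remaining 7 elements (those with no distinct partner in range) can never complete a 70-sum, so the worst case takes all of them and one from each pair: 7 + 11 = 18.
The 19th integer has to be the second member of some pair, so 18 + 1 = 19.

19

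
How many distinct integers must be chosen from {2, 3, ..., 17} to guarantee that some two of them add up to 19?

Two chosen integers sum to 19 exactly when both halves of some pair {x, 19−x} with 2 ≤ x ≤ 19−x ≤ 17 are chosen — 8 such pairs.
Every element belongs to one of those pairs, so the worst case picks one from each: 8 integers.
The 9th integer has to be the second member of some pair, so 8 + 1 = 9.

9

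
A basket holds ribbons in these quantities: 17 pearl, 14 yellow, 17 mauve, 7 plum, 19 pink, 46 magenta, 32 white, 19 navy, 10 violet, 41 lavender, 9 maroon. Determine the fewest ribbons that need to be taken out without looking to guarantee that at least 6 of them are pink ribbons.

In the worst case for collecting pink ribbons, every non-pink ribbon comes out first.
There are 17 + 14 + 17 + 7 + 46 + 32 + 19 + 10 + 41 + 9 = 212 non-pink ribbons altogether.
After those, each further ribbon must be pink, so 212 + 6 = 218 draws guarantee 6 pink ribbons.

218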